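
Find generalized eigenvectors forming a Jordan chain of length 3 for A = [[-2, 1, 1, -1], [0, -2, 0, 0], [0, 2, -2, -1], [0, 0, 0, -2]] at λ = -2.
v_1 = [[1, 1, 0, 1]]^T, v_2 = [[0, 0, 1, 0]]^T, v_3 = [[1, 0, 0, 0]]^T

We seek v_1 ∈ ker((A + 2I)^3) \ ker((A + 2I)^2), then set v_{i+1} = (A + 2I) v_i.

One such chain is v_1 = [[1, 1, 0, 1]]^T, v_2 = [[0, 0, 1, 0]]^T, v_3 = [[1, 0, 0, 0]]^T. Check: (A + 2I) v_3 = [[0, 0, 0, 0]]^T = 0.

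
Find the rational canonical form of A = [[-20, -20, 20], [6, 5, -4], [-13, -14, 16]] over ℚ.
The invariant factors of A (the non-unit diagonal entries of the Smith normal form of xI - A over ℚ[x]) are (x - 5)(x + 2)^2, each dividing the next. The characteristic polynomial is their product, (x - 5)(x + 2)^2.

The rational canonical form is the block-diagonal matrix of companion matrices C(f_i):
R = [[0, 0, 20], [1, 0, 16], [0, 1, 1]].

R = [[0, 0, 20], [1, 0, 16], [0, 1, 1]]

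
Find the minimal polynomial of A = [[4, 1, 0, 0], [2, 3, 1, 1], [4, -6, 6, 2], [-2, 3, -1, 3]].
m_A(x) = (x - 4)^3

The characteristic polynomial factors as (x - 4)^4. The minimal polynomial is ∏(x - λ)^{k_λ} where k_λ is the size of the largest Jordan block at λ.

For λ = 4: rank(A - 4I) = 2, and the largest Jordan block has size 3 (the smallest k with rank((A - 4I)^k) = rank((A - 4I)^(k+1))).

So m_A(x) = (x - 4)^3.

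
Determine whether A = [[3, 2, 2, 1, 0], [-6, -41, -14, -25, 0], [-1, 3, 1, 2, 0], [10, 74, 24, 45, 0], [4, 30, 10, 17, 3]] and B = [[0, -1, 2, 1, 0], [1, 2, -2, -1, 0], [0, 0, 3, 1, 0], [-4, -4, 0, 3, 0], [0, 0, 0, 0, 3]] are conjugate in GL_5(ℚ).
Yes.

Two matrices over a field are similar if and only if they have the same invariant factors.

Both A and B have characteristic polynomial (x - 3)^3(x - 1)^2 and minimal polynomial (x - 3)^2(x - 1)^2. Computing further, both have invariant factors x - 3, (x - 3)^2(x - 1)^2. Hence A and B are similar.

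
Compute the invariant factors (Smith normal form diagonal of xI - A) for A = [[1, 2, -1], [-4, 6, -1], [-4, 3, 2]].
The Jordan structure of A has elementary divisors (x - 3)^3. Arranging the block sizes at each eigenvalue in decreasing order and taking row products gives the invariant factors.

Invariant factors (smallest first, each dividing the next): (x - 3)^3.

Check: the last factor (x - 3)^3 is the minimal polynomial, and the product (x - 3)^3 is the characteristic polynomial.

(x - 3)^3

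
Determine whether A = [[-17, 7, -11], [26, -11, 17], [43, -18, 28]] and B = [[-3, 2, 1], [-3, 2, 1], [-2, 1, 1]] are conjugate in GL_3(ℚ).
Yes.

Two matrices over a field are similar if and only if they have the same invariant factors.

Both A and B have characteristic polynomial x^3 and minimal polynomial x^3. Computing further, both have invariant factors x^3. Hence A and B are similar.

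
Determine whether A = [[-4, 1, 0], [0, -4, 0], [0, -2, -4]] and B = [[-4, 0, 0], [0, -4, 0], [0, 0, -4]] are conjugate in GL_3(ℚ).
Both have characteristic polynomial (x + 4)^3, but the minimal polynomial of A is (x + 4)^2 while the minimal polynomial of B is x + 4. The minimal polynomial is a similarity invariant, so A and B are not similar.

No.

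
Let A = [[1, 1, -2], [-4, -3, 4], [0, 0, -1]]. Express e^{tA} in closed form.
A has Jordan form J = [[-1, 1, 0], [0, -1, 0], [0, 0, -1]] with A = PJP^{-1}, so e^{tA} = P e^{tJ} P^{-1}.

For a Jordan block J_k(λ), e^{tJ_k(λ)} = e^{λt} · (I + tN + t^2 N^2/2! + ... + t^{k-1} N^{k-1}/(k-1)!) where N is the nilpotent superdiagonal part.

Assembling the blocks and conjugating back gives the entries of e^{tA} as shown above.

e^{tA} = [[(2*t + 1)*e^{-t}, t*e^{-t}, -2*t*e^{-t}], [-4*t*e^{-t}, (1 - 2*t)*e^{-t}, 4*t*e^{-t}], [0, 0, e^{-t}]]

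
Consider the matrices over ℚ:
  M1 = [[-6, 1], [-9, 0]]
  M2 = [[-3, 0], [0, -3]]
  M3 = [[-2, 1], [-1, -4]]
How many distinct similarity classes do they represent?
2 classes: {M1, M3}, {M2}

Characteristic polynomials: χ_{M1} = (x + 3)^2, χ_{M2} = (x + 3)^2, χ_{M3} = (x + 3)^2.

{M1, M3}: invariant factors (x + 3)^2.

{M2}: invariant factors x + 3, x + 3.

Matrices are similar if and only if their invariant-factor lists agree; the partition into similarity classes is {M1, M3}, {M2}.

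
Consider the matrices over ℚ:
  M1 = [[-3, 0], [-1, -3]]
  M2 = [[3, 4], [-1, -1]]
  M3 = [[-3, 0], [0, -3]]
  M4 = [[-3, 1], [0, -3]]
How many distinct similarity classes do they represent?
3 classes: {M1, M4}, {M2}, {M3}

Characteristic polynomials: χ_{M1} = (x + 3)^2, χ_{M2} = (x - 1)^2, χ_{M3} = (x + 3)^2, χ_{M4} = (x + 3)^2.

{M1, M4}: invariant factors (x + 3)^2.

{M2}: invariant factors (x - 1)^2.

{M3}: invariant factors x + 3, x + 3.

Matrices are similar if and only if their invariant-factor lists agree; the partition into similarity classes is {M1, M4}, {M2}, {M3}.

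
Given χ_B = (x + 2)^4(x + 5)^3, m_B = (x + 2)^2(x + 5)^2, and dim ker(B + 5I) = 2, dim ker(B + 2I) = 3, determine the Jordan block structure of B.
λ = -5: algebraic multiplicity 3 (exponent in χ_B), largest block size 2 (exponent in m_B), 2 blocks (geometric multiplicity). These force block sizes [2, 1].
λ = -2: algebraic multiplicity 4 (exponent in χ_B), largest block size 2 (exponent in m_B), 3 blocks (geometric multiplicity). These force block sizes [2, 1, 1].

Jordan blocks: (-5, 2), (-5, 1), (-2, 2), (-2, 1), (-2, 1)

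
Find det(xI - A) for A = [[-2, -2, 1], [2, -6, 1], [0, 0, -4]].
χ_A(x) = (x + 4)^3

xI - A = [[x + 2, 2, -1], [-2, x + 6, -1], [0, 0, x + 4]].

Expanding det(xI - A) along the first row:
det(xI - A) = + (x + 2)·det([[x + 6, -1], [0, x + 4]]) - (2)·det([[-2, -1], [0, x + 4]]) + (-1)·det([[-2, x + 6], [0, 0]]).

Evaluating gives χ_A(x) = x^3 + 12x^2 + 48x + 64 = (x + 4)^3.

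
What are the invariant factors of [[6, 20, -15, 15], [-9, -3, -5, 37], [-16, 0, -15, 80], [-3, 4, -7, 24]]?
The Jordan structure of A has elementary divisors (x - 1), (x - 1), (x - 5)^2. Arranging the block sizes at each eigenvalue in decreasing order and taking row products gives the invariant factors.

Invariant factors (smallest first, each dividing the next): x - 1, (x - 5)^2(x - 1).

Check: the last factor (x - 5)^2(x - 1) is the minimal polynomial, and the product (x - 5)^2(x - 1)^2 is the characteristic polynomial.

x - 1, (x - 5)^2(x - 1)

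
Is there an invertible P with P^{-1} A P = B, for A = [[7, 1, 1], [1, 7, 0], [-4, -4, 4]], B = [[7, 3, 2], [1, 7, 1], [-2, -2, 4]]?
Yes.

Two matrices over a field are similar if and only if they have the same invariant factors.

Both A and B have characteristic polynomial (x - 6)^3 and minimal polynomial (x - 6)^3. Computing further, both have invariant factors (x - 6)^3. Hence A and B are similar.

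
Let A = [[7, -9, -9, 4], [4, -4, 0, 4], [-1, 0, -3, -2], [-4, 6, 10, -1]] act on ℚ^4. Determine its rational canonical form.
R = [[0, 0, 0, 4], [1, 0, 0, 2], [0, 1, 0, -2], [0, 0, 1, -1]]

The invariant factors of A (the non-unit diagonal entries of the Smith normal form of xI - A over ℚ[x]) are (x + 1)(x^3 + 2x - 4), each dividing the next. The characteristic polynomial is their product, (x + 1)(x^3 + 2x - 4).

The rational canonical form is the block-diagonal matrix of companion matrices C(f_i):
R = [[0, 0, 0, 4], [1, 0, 0, 2], [0, 1, 0, -2], [0, 0, 1, -1]].

Note the characteristic polynomial does not split into linear factors over ℚ, so A has no Jordan form over ℚ; the rational canonical form exists over any field.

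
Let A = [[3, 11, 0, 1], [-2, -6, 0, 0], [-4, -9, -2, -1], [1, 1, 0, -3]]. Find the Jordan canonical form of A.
J = [[-2, 1, 0, 0], [0, -2, 1, 0], [0, 0, -2, 0], [0, 0, 0, -2]]

The characteristic polynomial is det(xI - A) = (x + 2)^4, so the eigenvalues are -2 (algebraic multiplicity 4).

For λ = -2: rank(A + 2I) = 2, rank((A + 2I)^2) = 1, rank((A + 2I)^3) = 0. The eigenspace has dimension 4 - 2 = 2, so there are 2 Jordan blocks; the rank sequence gives block sizes [3, 1].

Assembling the blocks gives the Jordan form J above.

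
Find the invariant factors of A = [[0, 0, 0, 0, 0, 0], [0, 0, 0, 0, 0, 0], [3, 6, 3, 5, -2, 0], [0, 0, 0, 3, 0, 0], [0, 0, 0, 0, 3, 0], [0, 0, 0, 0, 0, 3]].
x - 3, x(x - 3), x(x - 3)^2

The Jordan structure of A has elementary divisors x, x, (x - 3)^2, (x - 3), (x - 3). Arranging the block sizes at each eigenvalue in decreasing order and taking row products gives the invariant factors.

Invariant factors (smallest first, each dividing the next): x - 3, x(x - 3), x(x - 3)^2.

Check: the last factor x(x - 3)^2 is the minimal polynomial, and the product x^2(x - 3)^4 is the characteristic polynomial.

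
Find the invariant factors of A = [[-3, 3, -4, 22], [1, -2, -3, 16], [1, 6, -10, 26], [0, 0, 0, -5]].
The Jordan structure of A has elementary divisors (x + 5)^3, (x + 5). Arranging the block sizes at each eigenvalue in decreasing order and taking row products gives the invariant factors.

Invariant factors (smallest first, each dividing the next): x + 5, (x + 5)^3.

Check: the last factor (x + 5)^3 is the minimal polynomial, and the product (x + 5)^4 is the characteristic polynomial.

x + 5, (x + 5)^3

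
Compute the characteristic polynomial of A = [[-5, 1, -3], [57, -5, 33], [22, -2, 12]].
χ_A(x) = (x - 6)(x + 2)^2

xI - A = [[x + 5, -1, 3], [-57, x + 5, -33], [-22, 2, x - 12]].

Expanding det(xI - A) along the first row:
det(xI - A) = + (x + 5)·det([[x + 5, -33], [2, x - 12]]) - (-1)·det([[-57, -33], [-22, x - 12]]) + (3)·det([[-57, x + 5], [-22, 2]]).

Evaluating gives χ_A(x) = x^3 - 2x^2 - 20x - 24 = (x - 6)(x + 2)^2.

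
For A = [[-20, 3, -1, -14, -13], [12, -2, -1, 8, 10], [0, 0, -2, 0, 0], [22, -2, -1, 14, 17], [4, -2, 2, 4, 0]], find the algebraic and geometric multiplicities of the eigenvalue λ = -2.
algebraic multiplicity 5, geometric multiplicity 2

The characteristic polynomial is (x + 2)^5, so the factor x + 2 appears with exponent 5: the algebraic multiplicity is 5.

rank(A + 2I) = 3, so the eigenspace has dimension 5 - 3 = 2: the geometric multiplicity is 2.

Since 2 < 5, A is not diagonalizable.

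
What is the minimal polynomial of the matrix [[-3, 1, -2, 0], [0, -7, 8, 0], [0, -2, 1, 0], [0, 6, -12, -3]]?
m_A(x) = (x + 3)^2

The characteristic polynomial factors as (x + 3)^4. The minimal polynomial is ∏(x - λ)^{k_λ} where k_λ is the size of the largest Jordan block at λ.

For λ = -3: rank(A + 3I) = 1, and the largest Jordan block has size 2 (the smallest k with rank((A + 3I)^k) = rank((A + 3I)^(k+1))).

So m_A(x) = (x + 3)^2.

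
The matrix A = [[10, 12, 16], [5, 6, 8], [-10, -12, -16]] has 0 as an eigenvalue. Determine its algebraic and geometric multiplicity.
algebraic multiplicity 3, geometric multiplicity 2

The characteristic polynomial is x^3, so the factor x appears with exponent 3: the algebraic multiplicity is 3.

rank(A) = 1, so the eigenspace has dimension 3 - 1 = 2: the geometric multiplicity is 2.

Since 2 < 3, A is not diagonalizable.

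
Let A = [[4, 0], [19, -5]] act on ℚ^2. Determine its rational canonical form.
R = [[0, 20], [1, -1]]

The invariant factors of A (the non-unit diagonal entries of the Smith normal form of xI - A over ℚ[x]) are (x - 4)(x + 5), each dividing the next. The characteristic polynomial is their product, (x - 4)(x + 5).

The rational canonical form is the block-diagonal matrix of companion matrices C(f_i):
R = [[0, 20], [1, -1]].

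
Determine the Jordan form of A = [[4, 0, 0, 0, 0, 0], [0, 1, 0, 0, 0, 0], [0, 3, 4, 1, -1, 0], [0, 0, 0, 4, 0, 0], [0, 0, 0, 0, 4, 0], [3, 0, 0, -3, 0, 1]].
J = [[1, 0, 0, 0, 0, 0], [0, 1, 0, 0, 0, 0], [0, 0, 4, 1, 0, 0], [0, 0, 0, 4, 0, 0], [0, 0, 0, 0, 4, 0], [0, 0, 0, 0, 0, 4]]

The characteristic polynomial is det(xI - A) = (x - 4)^4(x - 1)^2, so the eigenvalues are 1 (algebraic multiplicity 2), 4 (algebraic multiplicity 4).

For λ = 1: rank(A - I) = 4. The eigenspace has dimension 6 - 4 = 2, so there are 2 Jordan blocks; the rank sequence gives block sizes [1, 1].

For λ = 4: rank(A - 4I) = 3, rank((A - 4I)^2) = 2. The eigenspace has dimension 6 - 3 = 3, so there are 3 Jordan blocks; the rank sequence gives block sizes [2, 1, 1].

Assembling the blocks gives the Jordan form J above.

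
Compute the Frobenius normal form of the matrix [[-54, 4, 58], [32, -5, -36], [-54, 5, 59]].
R = [[0, 0, 54], [1, 0, 27], [0, 1, 0]]

The invariant factors of A (the non-unit diagonal entries of the Smith normal form of xI - A over ℚ[x]) are (x - 6)(x + 3)^2, each dividing the next. The characteristic polynomial is their product, (x - 6)(x + 3)^2.

The rational canonical form is the block-diagonal matrix of companion matrices C(f_i):
R = [[0, 0, 54], [1, 0, 27], [0, 1, 0]].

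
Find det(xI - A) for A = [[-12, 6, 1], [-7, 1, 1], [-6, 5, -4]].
xI - A = [[x + 12, -6, -1], [7, x - 1, -1], [6, -5, x + 4]].

Expanding det(xI - A) along the first row:
det(xI - A) = + (x + 12)·det([[x - 1, -1], [-5, x + 4]]) - (-6)·det([[7, -1], [6, x + 4]]) + (-1)·det([[7, x - 1], [6, -5]]).

Evaluating gives χ_A(x) = x^3 + 15x^2 + 75x + 125 = (x + 5)^3.

χ_A(x) = (x + 5)^3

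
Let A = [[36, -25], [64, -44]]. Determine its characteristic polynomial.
χ_A(x) = (x + 4)^2

xI - A = [[x - 36, 25], [-64, x + 44]].

Expanding det(xI - A) along the first row:
det(xI - A) = + (x - 36)·det([[x + 44]]) - (25)·det([[-64]]).

Evaluating gives χ_A(x) = x^2 + 8x + 16 = (x + 4)^2.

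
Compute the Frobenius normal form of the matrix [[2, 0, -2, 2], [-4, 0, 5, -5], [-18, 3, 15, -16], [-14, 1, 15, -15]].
R = [[0, 0, 0, 2], [1, 0, 0, -7], [0, 1, 0, 3], [0, 0, 1, 2]]

The invariant factors of A (the non-unit diagonal entries of the Smith normal form of xI - A over ℚ[x]) are (x - 2)(x^3 - 3x + 1), each dividing the next. The characteristic polynomial is their product, (x - 2)(x^3 - 3x + 1).

The rational canonical form is the block-diagonal matrix of companion matrices C(f_i):
R = [[0, 0, 0, 2], [1, 0, 0, -7], [0, 1, 0, 3], [0, 0, 1, 2]].

Note the characteristic polynomial does not split into linear factors over ℚ, so A has no Jordan form over ℚ; the rational canonical form exists over any field.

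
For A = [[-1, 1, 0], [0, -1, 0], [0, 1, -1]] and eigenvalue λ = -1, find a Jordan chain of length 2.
We seek v_1 ∈ ker((A + I)^2) \ ker(A + I), then set v_{i+1} = (A + I) v_i.

One such chain is v_1 = [[0, 1, 1]]^T, v_2 = [[1, 0, 1]]^T. Check: (A + I) v_2 = [[0, 0, 0]]^T = 0.

v_1 = [[0, 1, 1]]^T, v_2 = [[1, 0, 1]]^T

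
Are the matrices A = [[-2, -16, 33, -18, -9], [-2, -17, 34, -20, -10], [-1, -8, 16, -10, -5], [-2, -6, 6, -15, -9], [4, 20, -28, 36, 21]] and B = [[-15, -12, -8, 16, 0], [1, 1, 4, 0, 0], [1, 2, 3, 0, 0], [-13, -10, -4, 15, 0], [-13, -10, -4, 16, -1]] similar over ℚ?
No.

Both have characteristic polynomial (x - 3)^2(x + 1)^3, but the minimal polynomial of A is (x - 3)^2(x + 1)^2 while the minimal polynomial of B is (x - 3)^2(x + 1). The minimal polynomial is a similarity invariant, so A and B are not similar.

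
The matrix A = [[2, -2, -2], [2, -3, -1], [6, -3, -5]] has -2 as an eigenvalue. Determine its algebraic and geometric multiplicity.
algebraic multiplicity 3, geometric multiplicity 2

The characteristic polynomial is (x + 2)^3, so the factor x + 2 appears with exponent 3: the algebraic multiplicity is 3.

rank(A + 2I) = 1, so the eigenspace has dimension 3 - 1 = 2: the geometric multiplicity is 2.

Since 2 < 3, A is not diagonalizable.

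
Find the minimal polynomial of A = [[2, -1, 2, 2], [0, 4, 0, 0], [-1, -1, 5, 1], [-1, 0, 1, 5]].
m_A(x) = (x - 4)^2

The characteristic polynomial factors as (x - 4)^4. The minimal polynomial is ∏(x - λ)^{k_λ} where k_λ is the size of the largest Jordan block at λ.

For λ = 4: rank(A - 4I) = 2, and the largest Jordan block has size 2 (the smallest k with rank((A - 4I)^k) = rank((A - 4I)^(k+1))).

So m_A(x) = (x - 4)^2.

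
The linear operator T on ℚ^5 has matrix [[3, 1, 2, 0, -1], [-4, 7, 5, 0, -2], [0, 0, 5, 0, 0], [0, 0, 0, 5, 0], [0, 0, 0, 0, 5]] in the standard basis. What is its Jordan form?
The characteristic polynomial is det(xI - A) = (x - 5)^5, so the eigenvalues are 5 (algebraic multiplicity 5).

For λ = 5: rank(A - 5I) = 2, rank((A - 5I)^2) = 1, rank((A - 5I)^3) = 0. The eigenspace has dimension 5 - 2 = 3, so there are 3 Jordan blocks; the rank sequence gives block sizes [3, 1, 1].

Assembling the blocks gives the Jordan form J above.

J = [[5, 1, 0, 0, 0], [0, 5, 1, 0, 0], [0, 0, 5, 0, 0], [0, 0, 0, 5, 0], [0, 0, 0, 0, 5]]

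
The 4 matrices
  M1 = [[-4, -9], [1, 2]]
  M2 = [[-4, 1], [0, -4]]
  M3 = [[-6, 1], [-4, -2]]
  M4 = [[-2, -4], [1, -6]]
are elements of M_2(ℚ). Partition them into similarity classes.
Characteristic polynomials: χ_{M1} = (x + 1)^2, χ_{M2} = (x + 4)^2, χ_{M3} = (x + 4)^2, χ_{M4} = (x + 4)^2.

{M1}: invariant factors (x + 1)^2.

{M2, M3, M4}: invariant factors (x + 4)^2.

Matrices are similar if and only if their invariant-factor lists agree; the partition into similarity classes is {M1}, {M2, M3, M4}.

2 classes: {M1}, {M2, M3, M4}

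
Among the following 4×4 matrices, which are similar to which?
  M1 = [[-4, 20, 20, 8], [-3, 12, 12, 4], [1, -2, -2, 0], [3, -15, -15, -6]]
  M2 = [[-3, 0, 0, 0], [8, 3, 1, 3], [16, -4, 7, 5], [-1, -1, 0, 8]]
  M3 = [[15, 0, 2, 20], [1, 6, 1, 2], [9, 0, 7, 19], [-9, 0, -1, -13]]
Characteristic polynomials: χ_{M1} = x^4, χ_{M2} = (x - 6)^3(x + 3), χ_{M3} = (x - 6)^3(x + 3).

{M1}: invariant factors x^2, x^2.

{M2, M3}: invariant factors (x - 6)^3(x + 3).

Matrices are similar if and only if their invariant-factor lists agree; the partition into similarity classes is {M1}, {M2, M3}.

2 classes: {M1}, {M2, M3}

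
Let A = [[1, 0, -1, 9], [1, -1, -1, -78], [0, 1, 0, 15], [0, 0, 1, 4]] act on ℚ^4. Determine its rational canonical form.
The invariant factors of A (the non-unit diagonal entries of the Smith normal form of xI - A over ℚ[x]) are (x - 4)(x - 3)(x^2 + 3x - 6), each dividing the next. The characteristic polynomial is their product, (x - 4)(x - 3)(x^2 + 3x - 6).

The rational canonical form is the block-diagonal matrix of companion matrices C(f_i):
R = [[0, 0, 0, 72], [1, 0, 0, -78], [0, 1, 0, 15], [0, 0, 1, 4]].

Note the characteristic polynomial does not split into linear factors over ℚ, so A has no Jordan form over ℚ; the rational canonical form exists over any field.

R = [[0, 0, 0, 72], [1, 0, 0, -78], [0, 1, 0, 15], [0, 0, 1, 4]]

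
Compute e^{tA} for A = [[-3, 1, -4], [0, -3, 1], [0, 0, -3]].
A has Jordan form J = [[-3, 1, 0], [0, -3, 1], [0, 0, -3]] with A = PJP^{-1}, so e^{tA} = P e^{tJ} P^{-1}.

For a Jordan block J_k(λ), e^{tJ_k(λ)} = e^{λt} · (I + tN + t^2 N^2/2! + ... + t^{k-1} N^{k-1}/(k-1)!) where N is the nilpotent superdiagonal part.

Assembling the blocks and conjugating back gives the entries of e^{tA} as shown above.

e^{tA} = [[e^{-3*t}, t*e^{-3*t}, t*(t - 8)*e^{-3*t}/2], [0, e^{-3*t}, t*e^{-3*t}], [0, 0, e^{-3*t}]]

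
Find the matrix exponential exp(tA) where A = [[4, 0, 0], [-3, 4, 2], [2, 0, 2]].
e^{tA} = [[e^{4*t}, 0, 0], [-t*e^{4*t} - e^{4*t} + e^{2*t}, e^{4*t}, e^{4*t} - e^{2*t}], [e^{4*t} - e^{2*t}, 0, e^{2*t}]]

A has Jordan form J = [[2, 0, 0], [0, 4, 1], [0, 0, 4]] with A = PJP^{-1}, so e^{tA} = P e^{tJ} P^{-1}.

For a Jordan block J_k(λ), e^{tJ_k(λ)} = e^{λt} · (I + tN + t^2 N^2/2! + ... + t^{k-1} N^{k-1}/(k-1)!) where N is the nilpotent superdiagonal part.

Assembling the blocks and conjugating back gives the entries of e^{tA} as shown above.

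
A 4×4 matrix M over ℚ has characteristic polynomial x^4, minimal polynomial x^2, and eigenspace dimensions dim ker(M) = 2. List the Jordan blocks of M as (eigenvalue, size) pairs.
Jordan blocks: (0, 2), (0, 2)

λ = 0: algebraic multiplicity 4 (exponent in χ_M), largest block size 2 (exponent in m_M), 2 blocks (geometric multiplicity). These force block sizes [2, 2].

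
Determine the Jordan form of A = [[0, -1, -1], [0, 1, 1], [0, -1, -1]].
The characteristic polynomial is det(xI - A) = x^3, so the eigenvalues are 0 (algebraic multiplicity 3).

For λ = 0: rank(A) = 1, rank(A^2) = 0. The eigenspace has dimension 3 - 1 = 2, so there are 2 Jordan blocks; the rank sequence gives block sizes [2, 1].

Assembling the blocks gives the Jordan form J above.

J = [[0, 1, 0], [0, 0, 0], [0, 0, 0]]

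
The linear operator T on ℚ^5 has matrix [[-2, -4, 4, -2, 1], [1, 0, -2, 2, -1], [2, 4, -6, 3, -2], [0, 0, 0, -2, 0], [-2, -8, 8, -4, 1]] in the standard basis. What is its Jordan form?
The characteristic polynomial is det(xI - A) = (x + 1)(x + 2)^4, so the eigenvalues are -2 (algebraic multiplicity 4), -1 (algebraic multiplicity 1).

For λ = -2: rank(A + 2I) = 3, rank((A + 2I)^2) = 1. The eigenspace has dimension 5 - 3 = 2, so there are 2 Jordan blocks; the rank sequence gives block sizes [2, 2].

For λ = -1: algebraic multiplicity 1 gives one 1×1 block.

Assembling the blocks gives the Jordan form J above.

J = [[-2, 1, 0, 0, 0], [0, -2, 0, 0, 0], [0, 0, -2, 1, 0], [0, 0, 0, -2, 0], [0, 0, 0, 0, -1]]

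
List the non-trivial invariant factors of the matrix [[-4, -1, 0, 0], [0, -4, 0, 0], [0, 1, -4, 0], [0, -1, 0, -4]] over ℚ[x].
The Jordan structure of A has elementary divisors (x + 4)^2, (x + 4), (x + 4). Arranging the block sizes at each eigenvalue in decreasing order and taking row products gives the invariant factors.

Invariant factors (smallest first, each dividing the next): x + 4, x + 4, (x + 4)^2.

Check: the last factor (x + 4)^2 is the minimal polynomial, and the product (x + 4)^4 is the characteristic polynomial.

x + 4, x + 4, (x + 4)^2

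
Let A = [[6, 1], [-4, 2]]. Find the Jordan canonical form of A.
The characteristic polynomial is det(xI - A) = (x - 4)^2, so the eigenvalues are 4 (algebraic multiplicity 2).

For λ = 4: rank(A - 4I) = 1, rank((A - 4I)^2) = 0. The eigenspace has dimension 2 - 1 = 1, so there is 1 Jordan block; the rank sequence gives block sizes [2].

Assembling the blocks gives the Jordan form J above.

J = [[4, 1], [0, 4]]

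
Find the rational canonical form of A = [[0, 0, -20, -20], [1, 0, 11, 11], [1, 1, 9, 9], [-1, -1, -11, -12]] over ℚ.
R = [[0, 0, 0, -20], [1, 0, 0, -9], [0, 1, 0, 9], [0, 0, 1, -3]]

The invariant factors of A (the non-unit diagonal entries of the Smith normal form of xI - A over ℚ[x]) are (x + 1)(x + 5)(x^2 - 3x + 4), each dividing the next. The characteristic polynomial is their product, (x + 1)(x + 5)(x^2 - 3x + 4).

The rational canonical form is the block-diagonal matrix of companion matrices C(f_i):
R = [[0, 0, 0, -20], [1, 0, 0, -9], [0, 1, 0, 9], [0, 0, 1, -3]].

Note the characteristic polynomial does not split into linear factors over ℚ, so A has no Jordan form over ℚ; the rational canonical form exists over any field.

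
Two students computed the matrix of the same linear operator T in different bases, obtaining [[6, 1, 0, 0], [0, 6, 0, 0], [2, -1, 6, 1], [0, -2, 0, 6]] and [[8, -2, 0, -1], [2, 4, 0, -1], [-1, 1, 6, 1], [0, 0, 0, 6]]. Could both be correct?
Two matrices over a field are similar if and only if they have the same invariant factors.

Both A and B have characteristic polynomial (x - 6)^4 and minimal polynomial (x - 6)^2. Computing further, both have invariant factors (x - 6)^2, (x - 6)^2. Hence A and B are similar.

Yes.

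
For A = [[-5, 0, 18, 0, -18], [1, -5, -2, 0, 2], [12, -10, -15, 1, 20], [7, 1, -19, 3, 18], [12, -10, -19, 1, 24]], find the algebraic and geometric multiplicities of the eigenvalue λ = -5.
The characteristic polynomial is (x - 4)^3(x + 5)^2, so the factor x + 5 appears with exponent 2: the algebraic multiplicity is 2.

rank(A + 5I) = 4, so the eigenspace has dimension 5 - 4 = 1: the geometric multiplicity is 1.

Since 1 < 2, A is not diagonalizable.

algebraic multiplicity 2, geometric multiplicity 1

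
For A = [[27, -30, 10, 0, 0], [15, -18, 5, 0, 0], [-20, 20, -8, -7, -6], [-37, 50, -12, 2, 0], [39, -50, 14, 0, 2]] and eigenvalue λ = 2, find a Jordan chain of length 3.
v_1 = [[-4, -2, 4, 5, -6]]^T, v_2 = [[0, 0, 1, 0, 0]]^T, v_3 = [[10, 5, -10, -12, 14]]^T

We seek v_1 ∈ ker((A - 2I)^3) \ ker((A - 2I)^2), then set v_{i+1} = (A - 2I) v_i.

One such chain is v_1 = [[-4, -2, 4, 5, -6]]^T, v_2 = [[0, 0, 1, 0, 0]]^T, v_3 = [[10, 5, -10, -12, 14]]^T. Check: (A - 2I) v_3 = [[0, 0, 0, 0, 0]]^T = 0.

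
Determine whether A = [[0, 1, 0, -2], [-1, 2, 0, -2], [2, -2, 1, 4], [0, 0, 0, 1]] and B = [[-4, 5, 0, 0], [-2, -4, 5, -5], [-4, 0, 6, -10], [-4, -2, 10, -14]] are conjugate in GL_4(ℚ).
No.

trace(A) = 4 but trace(B) = -16. The trace is a similarity invariant, so A and B are not similar.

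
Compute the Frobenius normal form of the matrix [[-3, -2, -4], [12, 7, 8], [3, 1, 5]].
R = [[3, 0, 0], [0, 0, -9], [0, 1, 6]]

The invariant factors of A (the non-unit diagonal entries of the Smith normal form of xI - A over ℚ[x]) are x - 3, (x - 3)^2, each dividing the next. The characteristic polynomial is their product, (x - 3)^3.

The rational canonical form is the block-diagonal matrix of companion matrices C(f_i):
R = [[3, 0, 0], [0, 0, -9], [0, 1, 6]].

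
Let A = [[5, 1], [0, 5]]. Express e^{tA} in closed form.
e^{tA} = [[e^{5*t}, t*e^{5*t}], [0, e^{5*t}]]

A has Jordan form J = [[5, 1], [0, 5]] with A = PJP^{-1}, so e^{tA} = P e^{tJ} P^{-1}.

For a Jordan block J_k(λ), e^{tJ_k(λ)} = e^{λt} · (I + tN + t^2 N^2/2! + ... + t^{k-1} N^{k-1}/(k-1)!) where N is the nilpotent superdiagonal part.

Assembling the blocks and conjugating back gives the entries of e^{tA} as shown above.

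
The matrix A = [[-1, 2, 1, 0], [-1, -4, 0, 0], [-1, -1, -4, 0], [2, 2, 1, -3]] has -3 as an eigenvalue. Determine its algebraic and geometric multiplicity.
algebraic multiplicity 4, geometric multiplicity 2

The characteristic polynomial is (x + 3)^4, so the factor x + 3 appears with exponent 4: the algebraic multiplicity is 4.

rank(A + 3I) = 2, so the eigenspace has dimension 4 - 2 = 2: the geometric multiplicity is 2.

Since 2 < 4, A is not diagonalizable.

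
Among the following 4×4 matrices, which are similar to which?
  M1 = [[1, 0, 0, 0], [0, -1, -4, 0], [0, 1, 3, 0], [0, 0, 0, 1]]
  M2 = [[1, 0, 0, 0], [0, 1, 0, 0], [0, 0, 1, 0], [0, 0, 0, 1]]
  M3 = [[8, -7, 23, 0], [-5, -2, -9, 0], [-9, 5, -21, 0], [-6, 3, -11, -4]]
3 classes: {M1}, {M2}, {M3}

Characteristic polynomials: χ_{M1} = (x - 1)^4, χ_{M2} = (x - 1)^4, χ_{M3} = (x + 4)(x + 5)^3.

{M1}: invariant factors x - 1, x - 1, (x - 1)^2.

{M2}: invariant factors x - 1, x - 1, x - 1, x - 1.

{M3}: invariant factors (x + 4)(x + 5)^3.

Matrices are similar if and only if their invariant-factor lists agree; the partition into similarity classes is {M1}, {M2}, {M3}.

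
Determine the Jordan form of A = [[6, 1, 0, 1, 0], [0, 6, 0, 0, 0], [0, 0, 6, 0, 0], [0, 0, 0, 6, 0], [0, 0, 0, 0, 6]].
The characteristic polynomial is det(xI - A) = (x - 6)^5, so the eigenvalues are 6 (algebraic multiplicity 5).

For λ = 6: rank(A - 6I) = 1, rank((A - 6I)^2) = 0. The eigenspace has dimension 5 - 1 = 4, so there are 4 Jordan blocks; the rank sequence gives block sizes [2, 1, 1, 1].

Assembling the blocks gives the Jordan form J above.

J = [[6, 1, 0, 0, 0], [0, 6, 0, 0, 0], [0, 0, 6, 0, 0], [0, 0, 0, 6, 0], [0, 0, 0, 0, 6]]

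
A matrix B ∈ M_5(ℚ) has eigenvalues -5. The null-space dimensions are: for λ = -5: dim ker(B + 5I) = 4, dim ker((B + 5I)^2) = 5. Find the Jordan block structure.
Jordan blocks: (-5, 2), (-5, 1), (-5, 1), (-5, 1)

λ = -5: successive nullity increments [4, 1] count blocks of size ≥ k; block sizes are [2, 1, 1, 1].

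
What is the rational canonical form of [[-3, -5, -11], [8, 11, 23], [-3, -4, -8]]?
R = [[0, 0, 2], [1, 0, -2], [0, 1, 0]]

The invariant factors of A (the non-unit diagonal entries of the Smith normal form of xI - A over ℚ[x]) are x^3 + 2x - 2, each dividing the next. The characteristic polynomial is their product, x^3 + 2x - 2.

The rational canonical form is the block-diagonal matrix of companion matrices C(f_i):
R = [[0, 0, 2], [1, 0, -2], [0, 1, 0]].

Note the characteristic polynomial does not split into linear factors over ℚ, so A has no Jordan form over ℚ; the rational canonical form exists over any field.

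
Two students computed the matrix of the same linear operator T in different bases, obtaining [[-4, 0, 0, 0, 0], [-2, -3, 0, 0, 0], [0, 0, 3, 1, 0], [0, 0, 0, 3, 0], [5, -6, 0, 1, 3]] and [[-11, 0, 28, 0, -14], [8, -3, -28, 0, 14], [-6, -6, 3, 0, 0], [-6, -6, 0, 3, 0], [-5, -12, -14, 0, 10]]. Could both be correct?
No.

Both have characteristic polynomial (x - 3)^3(x + 3)(x + 4), but the minimal polynomial of A is (x - 3)^2(x + 3)(x + 4) while the minimal polynomial of B is (x - 3)(x + 3)(x + 4). The minimal polynomial is a similarity invariant, so A and B are not similar.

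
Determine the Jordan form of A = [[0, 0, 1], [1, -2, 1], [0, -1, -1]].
J = [[-1, 1, 0], [0, -1, 1], [0, 0, -1]]

The characteristic polynomial is det(xI - A) = (x + 1)^3, so the eigenvalues are -1 (algebraic multiplicity 3).

For λ = -1: rank(A + I) = 2, rank((A + I)^2) = 1, rank((A + I)^3) = 0. The eigenspace has dimension 3 - 2 = 1, so there is 1 Jordan block; the rank sequence gives block sizes [3].

Assembling the blocks gives the Jordan form J above.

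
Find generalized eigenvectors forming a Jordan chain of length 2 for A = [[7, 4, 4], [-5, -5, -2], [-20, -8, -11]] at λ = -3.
We seek v_1 ∈ ker((A + 3I)^2) \ ker(A + 3I), then set v_{i+1} = (A + 3I) v_i.

One such chain is v_1 = [[-1, -1, 3]]^T, v_2 = [[-2, 1, 4]]^T. Check: (A + 3I) v_2 = [[0, 0, 0]]^T = 0.

v_1 = [[-1, -1, 3]]^T, v_2 = [[-2, 1, 4]]^T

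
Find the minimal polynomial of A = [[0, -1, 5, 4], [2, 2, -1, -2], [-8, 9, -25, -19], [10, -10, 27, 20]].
m_A(x) = (x - 3)(x + 2)^3

The characteristic polynomial factors as (x - 3)(x + 2)^3. The minimal polynomial is ∏(x - λ)^{k_λ} where k_λ is the size of the largest Jordan block at λ.

For λ = -2: rank(A + 2I) = 3, and the largest Jordan block has size 3 (the smallest k with rank((A + 2I)^k) = rank((A + 2I)^(k+1))).
For λ = 3: rank(A - 3I) = 3, and the largest Jordan block has size 1 (the smallest k with rank((A - 3I)^k) = rank((A - 3I)^(k+1))).

So m_A(x) = (x - 3)(x + 2)^3.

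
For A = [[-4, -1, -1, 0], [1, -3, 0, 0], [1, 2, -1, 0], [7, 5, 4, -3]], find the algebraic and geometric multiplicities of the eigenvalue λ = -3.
The characteristic polynomial is (x + 2)(x + 3)^3, so the factor x + 3 appears with exponent 3: the algebraic multiplicity is 3.

rank(A + 3I) = 3, so the eigenspace has dimension 4 - 3 = 1: the geometric multiplicity is 1.

Since 1 < 3, A is not diagonalizable.

algebraic multiplicity 3, geometric multiplicity 1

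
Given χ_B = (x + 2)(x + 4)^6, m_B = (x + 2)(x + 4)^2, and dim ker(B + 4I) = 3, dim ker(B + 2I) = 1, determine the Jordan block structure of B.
Jordan blocks: (-4, 2), (-4, 2), (-4, 2), (-2, 1)

λ = -4: algebraic multiplicity 6 (exponent in χ_B), largest block size 2 (exponent in m_B), 3 blocks (geometric multiplicity). These force block sizes [2, 2, 2].
λ = -2: algebraic multiplicity 1 (exponent in χ_B), largest block size 1 (exponent in m_B), 1 block (geometric multiplicity). This forces block sizes [1].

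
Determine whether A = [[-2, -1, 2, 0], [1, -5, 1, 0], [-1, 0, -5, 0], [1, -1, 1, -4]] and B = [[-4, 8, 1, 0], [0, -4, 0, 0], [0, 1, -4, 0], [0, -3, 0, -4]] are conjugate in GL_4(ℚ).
Yes.

Two matrices over a field are similar if and only if they have the same invariant factors.

Both A and B have characteristic polynomial (x + 4)^4 and minimal polynomial (x + 4)^3. Computing further, both have invariant factors x + 4, (x + 4)^3. Hence A and B are similar.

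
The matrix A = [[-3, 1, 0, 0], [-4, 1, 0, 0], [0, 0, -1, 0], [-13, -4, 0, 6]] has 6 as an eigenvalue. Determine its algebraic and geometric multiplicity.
algebraic multiplicity 1, geometric multiplicity 1

The characteristic polynomial is (x - 6)(x + 1)^3, so the factor x - 6 appears with exponent 1: the algebraic multiplicity is 1.

rank(A - 6I) = 3, so the eigenspace has dimension 4 - 3 = 1: the geometric multiplicity is 1.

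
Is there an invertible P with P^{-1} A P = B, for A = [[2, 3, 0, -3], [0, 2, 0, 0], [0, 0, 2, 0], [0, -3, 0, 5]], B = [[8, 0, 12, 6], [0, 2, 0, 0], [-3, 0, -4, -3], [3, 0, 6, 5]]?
Two matrices over a field are similar if and only if they have the same invariant factors.

Both A and B have characteristic polynomial (x - 5)(x - 2)^3 and minimal polynomial (x - 5)(x - 2). Computing further, both have invariant factors x - 2, x - 2, (x - 5)(x - 2). Hence A and B are similar.

Yes.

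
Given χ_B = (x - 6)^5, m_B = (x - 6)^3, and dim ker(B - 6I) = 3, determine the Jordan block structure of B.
λ = 6: algebraic multiplicity 5 (exponent in χ_B), largest block size 3 (exponent in m_B), 3 blocks (geometric multiplicity). These force block sizes [3, 1, 1].

Jordan blocks: (6, 3), (6, 1), (6, 1)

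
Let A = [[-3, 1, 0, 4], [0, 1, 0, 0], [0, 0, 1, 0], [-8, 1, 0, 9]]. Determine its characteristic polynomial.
χ_A(x) = (x - 5)(x - 1)^3

xI - A = [[x + 3, -1, 0, -4], [0, x - 1, 0, 0], [0, 0, x - 1, 0], [8, -1, 0, x - 9]].

Expanding det(xI - A) along the first row:
det(xI - A) = + (x + 3)·det([[x - 1, 0, 0], [0, x - 1, 0], [-1, 0, x - 9]]) - (-1)·det([[0, 0, 0], [0, x - 1, 0], [8, 0, x - 9]]) + (0)·det([[0, x - 1, 0], [0, 0, 0], [8, -1, x - 9]]) - (-4)·det([[0, x - 1, 0], [0, 0, x - 1], [8, -1, 0]]).

Evaluating gives χ_A(x) = x^4 - 8x^3 + 18x^2 - 16x + 5 = (x - 5)(x - 1)^3.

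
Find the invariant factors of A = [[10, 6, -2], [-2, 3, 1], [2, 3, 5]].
The Jordan structure of A has elementary divisors (x - 6)^2, (x - 6). Arranging the block sizes at each eigenvalue in decreasing order and taking row products gives the invariant factors.

Invariant factors (smallest first, each dividing the next): x - 6, (x - 6)^2.

Check: the last factor (x - 6)^2 is the minimal polynomial, and the product (x - 6)^3 is the characteristic polynomial.

x - 6, (x - 6)^2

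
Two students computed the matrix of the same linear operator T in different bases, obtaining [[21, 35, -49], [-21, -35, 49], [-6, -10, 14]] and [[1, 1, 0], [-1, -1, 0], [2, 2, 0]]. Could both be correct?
Two matrices over a field are similar if and only if they have the same invariant factors.

Both A and B have characteristic polynomial x^3 and minimal polynomial x^2. Computing further, both have invariant factors x, x^2. Hence A and B are similar.

Yes.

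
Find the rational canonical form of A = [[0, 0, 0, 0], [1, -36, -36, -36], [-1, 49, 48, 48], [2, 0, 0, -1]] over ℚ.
R = [[0, 0, 0, 0], [1, 0, 0, -36], [0, 1, 0, -24], [0, 0, 1, 11]]

The invariant factors of A (the non-unit diagonal entries of the Smith normal form of xI - A over ℚ[x]) are x(x - 6)^2(x + 1), each dividing the next. The characteristic polynomial is their product, x(x - 6)^2(x + 1).

The rational canonical form is the block-diagonal matrix of companion matrices C(f_i):
R = [[0, 0, 0, 0], [1, 0, 0, -36], [0, 1, 0, -24], [0, 0, 1, 11]].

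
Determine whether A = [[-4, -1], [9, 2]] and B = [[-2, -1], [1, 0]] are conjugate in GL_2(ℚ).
Two matrices over a field are similar if and only if they have the same invariant factors.

Both A and B have characteristic polynomial (x + 1)^2 and minimal polynomial (x + 1)^2. Computing further, both have invariant factors (x + 1)^2. Hence A and B are similar.

Yes.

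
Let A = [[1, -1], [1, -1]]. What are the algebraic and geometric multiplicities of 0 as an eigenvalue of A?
algebraic multiplicity 2, geometric multiplicity 1

The characteristic polynomial is x^2, so the factor x appears with exponent 2: the algebraic multiplicity is 2.

rank(A) = 1, so the eigenspace has dimension 2 - 1 = 1: the geometric multiplicity is 1.

Since 1 < 2, A is not diagonalizable.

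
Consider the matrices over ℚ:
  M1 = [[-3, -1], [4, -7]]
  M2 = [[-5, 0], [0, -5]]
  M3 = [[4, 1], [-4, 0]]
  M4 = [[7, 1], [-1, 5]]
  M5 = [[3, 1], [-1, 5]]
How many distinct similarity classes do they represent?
Characteristic polynomials: χ_{M1} = (x + 5)^2, χ_{M2} = (x + 5)^2, χ_{M3} = (x - 2)^2, χ_{M4} = (x - 6)^2, χ_{M5} = (x - 4)^2.

{M1}: invariant factors (x + 5)^2.

{M2}: invariant factors x + 5, x + 5.

{M3}: invariant factors (x - 2)^2.

{M4}: invariant factors (x - 6)^2.

{M5}: invariant factors (x - 4)^2.

Matrices are similar if and only if their invariant-factor lists agree; the partition into similarity classes is {M1}, {M2}, {M3}, {M4}, {M5}.

5 classes: {M1}, {M2}, {M3}, {M4}, {M5}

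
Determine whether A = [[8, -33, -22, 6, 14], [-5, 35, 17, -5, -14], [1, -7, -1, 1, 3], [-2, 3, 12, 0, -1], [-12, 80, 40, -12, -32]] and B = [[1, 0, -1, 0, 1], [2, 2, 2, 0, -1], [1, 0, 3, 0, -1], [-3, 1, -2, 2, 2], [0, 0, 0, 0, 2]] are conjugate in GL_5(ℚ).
Yes.

Two matrices over a field are similar if and only if they have the same invariant factors.

Both A and B have characteristic polynomial (x - 2)^5 and minimal polynomial (x - 2)^3. Computing further, both have invariant factors (x - 2)^2, (x - 2)^3. Hence A and B are similar.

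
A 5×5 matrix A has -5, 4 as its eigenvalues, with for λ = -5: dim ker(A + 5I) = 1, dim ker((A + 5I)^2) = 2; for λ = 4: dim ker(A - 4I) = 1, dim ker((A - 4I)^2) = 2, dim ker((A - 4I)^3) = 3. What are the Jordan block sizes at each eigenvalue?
λ = -5: successive nullity increments [1, 1] count blocks of size ≥ k; block sizes are [2].
λ = 4: successive nullity increments [1, 1, 1] count blocks of size ≥ k; block sizes are [3].

Jordan blocks: (-5, 2), (4, 3)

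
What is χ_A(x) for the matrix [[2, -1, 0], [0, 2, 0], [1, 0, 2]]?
xI - A = [[x - 2, 1, 0], [0, x - 2, 0], [-1, 0, x - 2]].

Expanding det(xI - A) along the first row:
det(xI - A) = + (x - 2)·det([[x - 2, 0], [0, x - 2]]) - (1)·det([[0, 0], [-1, x - 2]]) + (0)·det([[0, x - 2], [-1, 0]]).

Evaluating gives χ_A(x) = x^3 - 6x^2 + 12x - 8 = (x - 2)^3.

χ_A(x) = (x - 2)^3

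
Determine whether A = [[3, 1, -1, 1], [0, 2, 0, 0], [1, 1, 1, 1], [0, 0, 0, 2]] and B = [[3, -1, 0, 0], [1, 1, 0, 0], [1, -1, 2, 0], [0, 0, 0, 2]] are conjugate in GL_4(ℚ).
Two matrices over a field are similar if and only if they have the same invariant factors.

Both A and B have characteristic polynomial (x - 2)^4 and minimal polynomial (x - 2)^2. Computing further, both have invariant factors x - 2, x - 2, (x - 2)^2. Hence A and B are similar.

Yes.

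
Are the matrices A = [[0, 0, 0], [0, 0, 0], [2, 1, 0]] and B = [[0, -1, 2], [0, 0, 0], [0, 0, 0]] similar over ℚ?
Two matrices over a field are similar if and only if they have the same invariant factors.

Both A and B have characteristic polynomial x^3 and minimal polynomial x^2. Computing further, both have invariant factors x, x^2. Hence A and B are similar.

Yes.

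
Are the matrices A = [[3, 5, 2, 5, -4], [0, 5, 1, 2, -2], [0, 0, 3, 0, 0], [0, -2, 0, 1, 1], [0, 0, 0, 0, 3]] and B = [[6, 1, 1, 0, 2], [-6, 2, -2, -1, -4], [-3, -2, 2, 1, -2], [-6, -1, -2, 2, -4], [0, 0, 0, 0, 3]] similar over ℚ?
No.

Both have characteristic polynomial (x - 3)^5, but the minimal polynomial of A is (x - 3)^3 while the minimal polynomial of B is (x - 3)^2. The minimal polynomial is a similarity invariant, so A and B are not similar.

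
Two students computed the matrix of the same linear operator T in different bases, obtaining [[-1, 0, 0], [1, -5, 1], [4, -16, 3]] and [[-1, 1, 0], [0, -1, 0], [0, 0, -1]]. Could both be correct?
Two matrices over a field are similar if and only if they have the same invariant factors.

Both A and B have characteristic polynomial (x + 1)^3 and minimal polynomial (x + 1)^2. Computing further, both have invariant factors x + 1, (x + 1)^2. Hence A and B are similar.

Yes.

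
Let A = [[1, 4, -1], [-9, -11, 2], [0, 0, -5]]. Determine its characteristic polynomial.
χ_A(x) = (x + 5)^3

xI - A = [[x - 1, -4, 1], [9, x + 11, -2], [0, 0, x + 5]].

Expanding det(xI - A) along the first row:
det(xI - A) = + (x - 1)·det([[x + 11, -2], [0, x + 5]]) - (-4)·det([[9, -2], [0, x + 5]]) + (1)·det([[9, x + 11], [0, 0]]).

Evaluating gives χ_A(x) = x^3 + 15x^2 + 75x + 125 = (x + 5)^3.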